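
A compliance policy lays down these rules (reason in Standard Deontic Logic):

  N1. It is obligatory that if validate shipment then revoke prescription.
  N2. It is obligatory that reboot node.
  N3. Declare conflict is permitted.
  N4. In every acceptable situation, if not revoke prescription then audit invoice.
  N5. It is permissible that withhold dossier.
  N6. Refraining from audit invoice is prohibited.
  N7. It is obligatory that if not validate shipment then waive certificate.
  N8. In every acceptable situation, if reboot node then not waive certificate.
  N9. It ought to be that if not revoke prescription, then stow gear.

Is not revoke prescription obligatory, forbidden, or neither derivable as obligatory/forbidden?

From premise 2 we have O(reboot_node).
From O(reboot_node) and premise 8, O(reboot_node → ¬waive_certificate), we obtain O(¬waive_certificate).
Premise 7 is O(¬validate_shipment → waive_certificate); contrapositively O(¬waive_certificate → validate_shipment). Since O(¬waive_certificate) holds, K gives O(validate_shipment).
Premise 1 is O(validate_shipment → revoke_prescription); since O(validate_shipment), deontic closure gives O(revoke_prescription).
Premises 3, 4, 5, 6, 9 do not contribute to this derivation.
Thus O(revoke_prescription), which is F(¬revoke_prescription): ¬revoke_prescription is forbidden.

Forbidden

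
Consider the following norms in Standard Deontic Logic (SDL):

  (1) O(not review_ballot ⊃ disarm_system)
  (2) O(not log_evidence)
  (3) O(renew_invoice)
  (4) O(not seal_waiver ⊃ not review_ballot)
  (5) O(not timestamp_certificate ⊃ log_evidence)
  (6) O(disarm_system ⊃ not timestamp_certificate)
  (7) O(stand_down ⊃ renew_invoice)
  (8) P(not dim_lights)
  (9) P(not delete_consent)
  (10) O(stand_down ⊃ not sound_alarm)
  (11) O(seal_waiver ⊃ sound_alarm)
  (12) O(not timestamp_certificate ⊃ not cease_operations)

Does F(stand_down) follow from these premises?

Yes

Premise 2 gives O(not log_evidence).
The contrapositive of premise 5 (O(not timestamp_certificate ⊃ log_evidence)) is O(not log_evidence ⊃ timestamp_certificate), and O(not log_evidence) is already established, so O(timestamp_certificate).
Premise 6 is O(disarm_system ⊃ not timestamp_certificate); contrapositively O(timestamp_certificate ⊃ not disarm_system). Since O(timestamp_certificate) holds, K gives O(not disarm_system).
The contrapositive of premise 1 (O(not review_ballot ⊃ disarm_system)) is O(not disarm_system ⊃ review_ballot), and O(not disarm_system) is already established, so O(review_ballot).
Premise 4 is O(not seal_waiver ⊃ not review_ballot); contrapositively O(review_ballot ⊃ seal_waiver). Since O(review_ballot) holds, K gives O(seal_waiver).
From O(seal_waiver) and premise 11, O(seal_waiver ⊃ sound_alarm), we obtain O(sound_alarm).
Premise 10 is O(stand_down ⊃ not sound_alarm); contrapositively O(sound_alarm ⊃ not stand_down). Since O(sound_alarm) holds, K gives O(not stand_down).
Premises 3, 7, 8, 9, 12 do not contribute to this derivation.
So O(not stand_down) holds, i.e. F(stand_down). The claim follows.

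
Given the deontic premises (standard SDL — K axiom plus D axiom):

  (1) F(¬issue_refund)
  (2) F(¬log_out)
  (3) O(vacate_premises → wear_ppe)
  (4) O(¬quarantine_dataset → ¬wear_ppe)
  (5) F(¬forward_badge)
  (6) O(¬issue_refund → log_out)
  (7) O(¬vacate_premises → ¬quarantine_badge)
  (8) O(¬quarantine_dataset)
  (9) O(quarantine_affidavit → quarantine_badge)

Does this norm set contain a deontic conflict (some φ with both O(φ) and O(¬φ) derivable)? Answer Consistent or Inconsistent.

Premise 6 is O(¬issue_refund → log_out); even if O(log_out) held, inferring O(¬issue_refund) would be affirming the consequent — invalid.
So O(¬issue_refund) is not derivable, and the apparent clash with O(issue_refund) does not arise.
A world satisfying every obligation exists (e.g. forward_badge=true, issue_refund=true, log_out=true, quarantine_affidavit=false, quarantine_badge=false, quarantine_dataset=false, vacate_premises=false, wear_ppe=false); no atom is both obligatory and forbidden, so the set is consistent.

Consistent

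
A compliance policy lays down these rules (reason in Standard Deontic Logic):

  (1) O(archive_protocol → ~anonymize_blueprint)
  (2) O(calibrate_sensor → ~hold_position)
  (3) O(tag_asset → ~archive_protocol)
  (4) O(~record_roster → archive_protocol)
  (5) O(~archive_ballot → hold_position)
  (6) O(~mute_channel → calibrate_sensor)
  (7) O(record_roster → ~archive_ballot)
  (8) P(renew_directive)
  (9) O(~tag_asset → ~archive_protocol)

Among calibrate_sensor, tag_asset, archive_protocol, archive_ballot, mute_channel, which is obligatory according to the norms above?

mute_channel

Premises 3 and 9 cover both cases: O(tag_asset → ~archive_protocol) and O(~tag_asset → ~archive_protocol). Since tag_asset ∨ ~tag_asset is a tautology, O(~archive_protocol) follows.
Premise 4 is O(~record_roster → archive_protocol); contrapositively O(~archive_protocol → record_roster). Since O(~archive_protocol) holds, K gives O(record_roster).
With premise 7, O(record_roster → ~archive_ballot), the K-axiom yields O(~archive_ballot).
Premise 5 is O(~archive_ballot → hold_position); since O(~archive_ballot), deontic closure gives O(hold_position).
Premise 2, O(calibrate_sensor → ~hold_position), contraposes to O(hold_position → ~calibrate_sensor); with O(hold_position) we get O(~calibrate_sensor).
Premise 6, O(~mute_channel → calibrate_sensor), contraposes to O(~calibrate_sensor → mute_channel); with O(~calibrate_sensor) we get O(mute_channel).
So O(mute_channel) holds — mute_channel is obligatory. None of the other listed options is made obligatory by any chain of premises.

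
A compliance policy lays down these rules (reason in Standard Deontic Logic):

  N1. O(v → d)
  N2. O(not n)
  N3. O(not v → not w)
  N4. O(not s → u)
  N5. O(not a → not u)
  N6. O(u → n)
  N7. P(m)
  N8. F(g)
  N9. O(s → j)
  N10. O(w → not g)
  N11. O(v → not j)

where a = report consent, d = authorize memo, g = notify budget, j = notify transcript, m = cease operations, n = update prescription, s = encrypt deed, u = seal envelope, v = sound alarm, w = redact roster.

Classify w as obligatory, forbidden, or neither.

Forbidden

Premise 2 gives O(not n).
The contrapositive of premise 6 (O(u → n)) is O(not n → not u), and O(not n) is already established, so O(not u).
Premise 4 is O(not s → u); contrapositively O(not u → s). Since O(not u) holds, K gives O(s).
Premise 9 is O(s → j); since O(s), deontic closure gives O(j).
The contrapositive of premise 11 (O(v → not j)) is O(j → not v), and O(j) is already established, so O(not v).
Premise 3 is O(not v → not w); since O(not v), deontic closure gives O(not w).
Premises 1, 5, 7, 8, 10 do not contribute to this derivation.
Thus O(not w), which is F(w): w is forbidden.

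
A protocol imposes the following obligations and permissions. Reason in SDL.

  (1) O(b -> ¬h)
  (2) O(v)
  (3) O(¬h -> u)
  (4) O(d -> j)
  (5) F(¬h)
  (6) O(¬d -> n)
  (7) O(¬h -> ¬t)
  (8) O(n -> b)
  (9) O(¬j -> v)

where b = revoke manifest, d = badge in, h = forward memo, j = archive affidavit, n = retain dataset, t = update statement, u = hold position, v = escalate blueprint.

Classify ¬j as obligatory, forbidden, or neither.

Premise 5 is F(¬h), i.e. O(h).
The contrapositive of premise 1 (O(b -> ¬h)) is O(h -> ¬b), and O(h) is already established, so O(¬b).
Premise 8 is O(n -> b); contrapositively O(¬b -> ¬n). Since O(¬b) holds, K gives O(¬n).
Premise 6 is O(¬d -> n); contrapositively O(¬n -> d). Since O(¬n) holds, K gives O(d).
Premise 4 is O(d -> j); since O(d), deontic closure gives O(j).
Premises 2, 3, 7, 9 do not contribute to this derivation.
Thus O(j), which is F(¬j): ¬j is forbidden.

Forbidden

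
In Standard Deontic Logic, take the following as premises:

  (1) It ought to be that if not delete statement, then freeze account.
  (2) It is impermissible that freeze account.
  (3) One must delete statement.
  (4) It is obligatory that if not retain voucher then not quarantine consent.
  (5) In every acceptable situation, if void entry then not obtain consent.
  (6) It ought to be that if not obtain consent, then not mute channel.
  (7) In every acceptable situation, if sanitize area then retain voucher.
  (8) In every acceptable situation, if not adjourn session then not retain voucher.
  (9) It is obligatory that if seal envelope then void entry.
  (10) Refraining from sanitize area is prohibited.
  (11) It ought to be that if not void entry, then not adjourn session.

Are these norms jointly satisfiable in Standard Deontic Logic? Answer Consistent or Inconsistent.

Consistent

Premise 1 is O(¬delete_statement → freeze_account), but O(¬delete_statement) is not derivable from the premises, so it does not yield O(freeze_account).
So O(freeze_account) is not derivable, and the apparent clash with O(¬freeze_account) does not arise.
A world satisfying every obligation exists (e.g. adjourn_session=true, delete_statement=true, freeze_account=false, mute_channel=false, obtain_consent=false, quarantine_consent=false, retain_voucher=true, sanitize_area=true, seal_envelope=false, void_entry=true); no atom is both obligatory and forbidden, so the set is consistent.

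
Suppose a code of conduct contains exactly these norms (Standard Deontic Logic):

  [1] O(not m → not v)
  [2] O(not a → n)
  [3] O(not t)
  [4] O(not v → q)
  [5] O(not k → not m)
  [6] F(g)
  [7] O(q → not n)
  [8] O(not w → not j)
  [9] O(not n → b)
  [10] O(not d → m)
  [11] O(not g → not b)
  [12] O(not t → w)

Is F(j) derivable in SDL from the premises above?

Premise 8 is O(not w → not j), but O(not w) is not derivable from the premises, so it does not yield O(not j).
No other premise forces O(not j). An ideal world satisfying every premise can still have j true, so F(j) is not derivable.

No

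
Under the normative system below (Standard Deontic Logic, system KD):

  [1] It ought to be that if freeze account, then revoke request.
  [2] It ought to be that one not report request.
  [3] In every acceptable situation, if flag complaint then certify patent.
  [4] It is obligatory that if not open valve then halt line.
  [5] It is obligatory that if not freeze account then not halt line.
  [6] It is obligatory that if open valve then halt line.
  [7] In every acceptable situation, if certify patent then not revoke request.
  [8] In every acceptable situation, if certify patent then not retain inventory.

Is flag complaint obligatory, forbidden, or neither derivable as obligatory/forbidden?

Forbidden

Premises 4 and 6 cover both cases: O(¬open_valve → halt_line) and O(open_valve → halt_line). Since ¬open_valve ∨ open_valve is a tautology, O(halt_line) follows.
The contrapositive of premise 5 (O(¬freeze_account → ¬halt_line)) is O(halt_line → freeze_account), and O(halt_line) is already established, so O(freeze_account).
Applying K to premise 1 (O(freeze_account → revoke_request)) and O(freeze_account) yields O(revoke_request).
Premise 7, O(certify_patent → ¬revoke_request), contraposes to O(revoke_request → ¬certify_patent); with O(revoke_request) we get O(¬certify_patent).
The contrapositive of premise 3 (O(flag_complaint → certify_patent)) is O(¬certify_patent → ¬flag_complaint), and O(¬certify_patent) is already established, so O(¬flag_complaint).
Premises 2, 8 do not contribute to this derivation.
Thus O(¬flag_complaint), which is F(flag_complaint): flag_complaint is forbidden.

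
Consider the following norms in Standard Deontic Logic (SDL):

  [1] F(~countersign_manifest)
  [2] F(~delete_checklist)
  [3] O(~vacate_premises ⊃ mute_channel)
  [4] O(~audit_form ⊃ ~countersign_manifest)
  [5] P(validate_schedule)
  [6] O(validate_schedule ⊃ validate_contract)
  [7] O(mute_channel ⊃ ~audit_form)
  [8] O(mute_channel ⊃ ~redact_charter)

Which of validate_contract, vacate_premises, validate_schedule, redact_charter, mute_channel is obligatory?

Premise 1 is F(~countersign_manifest), i.e. O(countersign_manifest).
Premise 4, O(~audit_form ⊃ ~countersign_manifest), contraposes to O(countersign_manifest ⊃ audit_form); with O(countersign_manifest) we get O(audit_form).
The contrapositive of premise 7 (O(mute_channel ⊃ ~audit_form)) is O(audit_form ⊃ ~mute_channel), and O(audit_form) is already established, so O(~mute_channel).
Premise 3, O(~vacate_premises ⊃ mute_channel), contraposes to O(~mute_channel ⊃ vacate_premises); with O(~mute_channel) we get O(vacate_premises).
So O(vacate_premises) holds — vacate_premises is obligatory. None of the other listed options is made obligatory by any chain of premises.

vacate_premises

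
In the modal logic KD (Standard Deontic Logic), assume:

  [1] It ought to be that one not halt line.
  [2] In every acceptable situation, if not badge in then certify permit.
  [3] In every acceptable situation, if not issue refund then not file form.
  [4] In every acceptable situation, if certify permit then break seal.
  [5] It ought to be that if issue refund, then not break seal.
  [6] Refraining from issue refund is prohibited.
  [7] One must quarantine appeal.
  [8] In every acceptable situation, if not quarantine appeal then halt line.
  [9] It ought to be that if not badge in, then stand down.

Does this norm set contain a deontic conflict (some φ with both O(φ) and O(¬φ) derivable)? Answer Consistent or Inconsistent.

Premise 8 is O(¬quarantine_appeal → halt_line), but O(¬quarantine_appeal) is not derivable from the premises, so it does not yield O(halt_line).
So O(halt_line) is not derivable, and the apparent clash with O(¬halt_line) does not arise.
A world satisfying every obligation exists (e.g. badge_in=true, break_seal=false, certify_permit=false, file_form=false, halt_line=false, issue_refund=true, quarantine_appeal=true, stand_down=false); no atom is both obligatory and forbidden, so the set is consistent.

Consistent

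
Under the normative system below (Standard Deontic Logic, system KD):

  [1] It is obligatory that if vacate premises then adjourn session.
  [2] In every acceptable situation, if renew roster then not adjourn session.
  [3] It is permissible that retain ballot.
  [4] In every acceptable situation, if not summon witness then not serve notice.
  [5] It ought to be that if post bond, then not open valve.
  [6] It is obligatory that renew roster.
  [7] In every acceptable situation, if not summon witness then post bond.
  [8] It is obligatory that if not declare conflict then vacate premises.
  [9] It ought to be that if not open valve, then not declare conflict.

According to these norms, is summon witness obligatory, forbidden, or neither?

From premise 6 we have O(renew_roster).
Premise 2 is O(renew_roster → ¬adjourn_session); since O(renew_roster), deontic closure gives O(¬adjourn_session).
The contrapositive of premise 1 (O(vacate_premises → adjourn_session)) is O(¬adjourn_session → ¬vacate_premises), and O(¬adjourn_session) is already established, so O(¬vacate_premises).
The contrapositive of premise 8 (O(¬declare_conflict → vacate_premises)) is O(¬vacate_premises → declare_conflict), and O(¬vacate_premises) is already established, so O(declare_conflict).
Premise 9 is O(¬open_valve → ¬declare_conflict); contrapositively O(declare_conflict → open_valve). Since O(declare_conflict) holds, K gives O(open_valve).
Premise 5 is O(post_bond → ¬open_valve); contrapositively O(open_valve → ¬post_bond). Since O(open_valve) holds, K gives O(¬post_bond).
The contrapositive of premise 7 (O(¬summon_witness → post_bond)) is O(¬post_bond → summon_witness), and O(¬post_bond) is already established, so O(summon_witness).
Premises 3, 4 do not contribute to this derivation.
Hence summon_witness is obligatory.

Obligatory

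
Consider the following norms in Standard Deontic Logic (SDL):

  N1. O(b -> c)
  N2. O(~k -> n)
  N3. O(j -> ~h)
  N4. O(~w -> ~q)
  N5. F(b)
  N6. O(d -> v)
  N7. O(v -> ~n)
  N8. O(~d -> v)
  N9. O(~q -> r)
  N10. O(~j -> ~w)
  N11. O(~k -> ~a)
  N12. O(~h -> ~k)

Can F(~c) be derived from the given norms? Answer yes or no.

Premise 1 is O(b -> c), but O(b) is not derivable from the premises, so it does not yield O(c).
No other premise forces O(c). An ideal world satisfying every premise can still have ~c true, so F(~c) is not derivable.

No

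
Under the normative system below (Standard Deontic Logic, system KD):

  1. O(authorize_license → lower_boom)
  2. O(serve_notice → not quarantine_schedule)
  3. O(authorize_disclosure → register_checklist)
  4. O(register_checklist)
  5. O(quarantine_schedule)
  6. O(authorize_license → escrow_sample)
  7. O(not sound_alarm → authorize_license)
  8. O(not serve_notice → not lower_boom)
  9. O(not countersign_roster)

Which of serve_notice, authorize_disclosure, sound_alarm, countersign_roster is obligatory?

sound_alarm

From premise 5 we have O(quarantine_schedule).
Premise 2 is O(serve_notice → not quarantine_schedule); contrapositively O(quarantine_schedule → not serve_notice). Since O(quarantine_schedule) holds, K gives O(not serve_notice).
With premise 8, O(not serve_notice → not lower_boom), the K-axiom yields O(not lower_boom).
Premise 1 is O(authorize_license → lower_boom); contrapositively O(not lower_boom → not authorize_license). Since O(not lower_boom) holds, K gives O(not authorize_license).
The contrapositive of premise 7 (O(not sound_alarm → authorize_license)) is O(not authorize_license → sound_alarm), and O(not authorize_license) is already established, so O(sound_alarm).
So O(sound_alarm) holds — sound_alarm is obligatory. None of the other listed options is made obligatory by any chain of premises.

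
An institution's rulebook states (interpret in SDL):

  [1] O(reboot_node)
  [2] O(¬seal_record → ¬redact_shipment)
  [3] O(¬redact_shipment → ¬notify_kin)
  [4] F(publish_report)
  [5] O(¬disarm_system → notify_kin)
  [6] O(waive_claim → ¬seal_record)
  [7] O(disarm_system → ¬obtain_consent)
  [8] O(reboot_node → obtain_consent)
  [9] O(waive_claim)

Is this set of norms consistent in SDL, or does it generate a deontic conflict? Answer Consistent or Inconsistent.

Inconsistent

From premise 1 we have O(reboot_node).
From O(reboot_node) and premise 8, O(reboot_node → obtain_consent), we obtain O(obtain_consent).
The contrapositive of premise 7 (O(disarm_system → ¬obtain_consent)) is O(obtain_consent → ¬disarm_system), and O(obtain_consent) is already established, so O(¬disarm_system).
From O(¬disarm_system) and premise 5, O(¬disarm_system → notify_kin), we obtain O(notify_kin).
Premise 3, O(¬redact_shipment → ¬notify_kin), contraposes to O(notify_kin → redact_shipment); with O(notify_kin) we get O(redact_shipment).
The contrapositive of premise 2 (O(¬seal_record → ¬redact_shipment)) is O(redact_shipment → seal_record), and O(redact_shipment) is already established, so O(seal_record).
The contrapositive of premise 6 (O(waive_claim → ¬seal_record)) is O(seal_record → ¬waive_claim), and O(seal_record) is already established, so O(¬waive_claim).
But premise 9 directly asserts O(waive_claim).
We now have both O(¬waive_claim) and O(waive_claim) — waive_claim is simultaneously obligatory and forbidden, violating the D-axiom.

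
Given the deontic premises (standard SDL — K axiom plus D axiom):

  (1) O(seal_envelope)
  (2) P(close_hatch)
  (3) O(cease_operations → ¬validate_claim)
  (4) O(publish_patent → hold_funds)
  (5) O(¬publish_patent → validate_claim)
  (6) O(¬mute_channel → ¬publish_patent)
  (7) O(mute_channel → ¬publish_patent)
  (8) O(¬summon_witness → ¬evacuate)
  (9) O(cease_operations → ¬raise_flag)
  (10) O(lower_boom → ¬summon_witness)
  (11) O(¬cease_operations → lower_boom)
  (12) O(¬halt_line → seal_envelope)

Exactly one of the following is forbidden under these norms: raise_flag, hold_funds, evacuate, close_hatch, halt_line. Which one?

By case analysis on ¬mute_channel: premise 6 gives O(¬mute_channel → ¬publish_patent) and premise 7 gives O(mute_channel → ¬publish_patent), so O(¬publish_patent) either way.
Applying K to premise 5 (O(¬publish_patent → validate_claim)) and O(¬publish_patent) yields O(validate_claim).
The contrapositive of premise 3 (O(cease_operations → ¬validate_claim)) is O(validate_claim → ¬cease_operations), and O(validate_claim) is already established, so O(¬cease_operations).
With premise 11, O(¬cease_operations → lower_boom), the K-axiom yields O(lower_boom).
Premise 10 is O(lower_boom → ¬summon_witness); since O(lower_boom), deontic closure gives O(¬summon_witness).
From O(¬summon_witness) and premise 8, O(¬summon_witness → ¬evacuate), we obtain O(¬evacuate).
So O(¬evacuate) holds, i.e. evacuate is forbidden. None of the other listed options is forbidden under the premises.

evacuate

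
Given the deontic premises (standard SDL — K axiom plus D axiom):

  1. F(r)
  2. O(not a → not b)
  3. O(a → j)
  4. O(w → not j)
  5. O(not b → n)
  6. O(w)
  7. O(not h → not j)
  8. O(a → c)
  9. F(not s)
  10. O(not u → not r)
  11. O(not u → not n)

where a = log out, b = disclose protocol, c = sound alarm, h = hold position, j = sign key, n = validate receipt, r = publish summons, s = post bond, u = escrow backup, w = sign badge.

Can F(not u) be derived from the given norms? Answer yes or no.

Premise 6 gives O(w).
Premise 4 is O(w → not j); since O(w), deontic closure gives O(not j).
Premise 3 is O(a → j); contrapositively O(not j → not a). Since O(not j) holds, K gives O(not a).
Applying K to premise 2 (O(not a → not b)) and O(not a) yields O(not b).
Premise 5 is O(not b → n); since O(not b), deontic closure gives O(n).
Premise 11, O(not u → not n), contraposes to O(n → u); with O(n) we get O(u).
Premises 1, 7, 8, 9, 10 do not contribute to this derivation.
So O(u) holds, i.e. F(not u). The claim follows.

Yes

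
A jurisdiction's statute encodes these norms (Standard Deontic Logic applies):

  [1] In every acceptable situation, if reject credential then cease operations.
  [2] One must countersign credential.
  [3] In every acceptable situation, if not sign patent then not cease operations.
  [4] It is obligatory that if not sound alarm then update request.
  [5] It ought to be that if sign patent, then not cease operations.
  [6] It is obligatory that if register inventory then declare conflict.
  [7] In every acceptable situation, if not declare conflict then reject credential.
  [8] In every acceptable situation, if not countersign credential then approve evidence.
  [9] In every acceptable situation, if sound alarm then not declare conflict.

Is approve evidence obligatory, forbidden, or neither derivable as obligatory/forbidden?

Premise 8 is O(¬countersign_credential → approve_evidence), but O(¬countersign_credential) is not derivable from the premises, so it does not yield O(approve_evidence).
No premise or chain of K-axiom applications forces O(approve_evidence), and none forces O(¬approve_evidence). So approve_evidence is neither obligatory nor forbidden under these norms.

Neither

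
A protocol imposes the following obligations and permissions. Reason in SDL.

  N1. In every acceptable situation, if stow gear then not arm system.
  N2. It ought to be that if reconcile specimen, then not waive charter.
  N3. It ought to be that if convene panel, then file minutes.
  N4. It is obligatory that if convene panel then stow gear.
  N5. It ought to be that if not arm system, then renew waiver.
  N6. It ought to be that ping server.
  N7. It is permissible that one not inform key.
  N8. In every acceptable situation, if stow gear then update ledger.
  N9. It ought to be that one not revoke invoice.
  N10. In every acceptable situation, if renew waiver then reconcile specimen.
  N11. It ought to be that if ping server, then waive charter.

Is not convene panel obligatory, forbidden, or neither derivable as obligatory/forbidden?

Premise 6 gives O(ping_server).
From O(ping_server) and premise 11, O(ping_server → waive_charter), we obtain O(waive_charter).
Premise 2, O(reconcile_specimen → ¬waive_charter), contraposes to O(waive_charter → ¬reconcile_specimen); with O(waive_charter) we get O(¬reconcile_specimen).
The contrapositive of premise 10 (O(renew_waiver → reconcile_specimen)) is O(¬reconcile_specimen → ¬renew_waiver), and O(¬reconcile_specimen) is already established, so O(¬renew_waiver).
The contrapositive of premise 5 (O(¬arm_system → renew_waiver)) is O(¬renew_waiver → arm_system), and O(¬renew_waiver) is already established, so O(arm_system).
Premise 1, O(stow_gear → ¬arm_system), contraposes to O(arm_system → ¬stow_gear); with O(arm_system) we get O(¬stow_gear).
Premise 4, O(convene_panel → stow_gear), contraposes to O(¬stow_gear → ¬convene_panel); with O(¬stow_gear) we get O(¬convene_panel).
Premises 3, 7, 8, 9 do not contribute to this derivation.
Hence ¬convene_panel is obligatory.

Obligatory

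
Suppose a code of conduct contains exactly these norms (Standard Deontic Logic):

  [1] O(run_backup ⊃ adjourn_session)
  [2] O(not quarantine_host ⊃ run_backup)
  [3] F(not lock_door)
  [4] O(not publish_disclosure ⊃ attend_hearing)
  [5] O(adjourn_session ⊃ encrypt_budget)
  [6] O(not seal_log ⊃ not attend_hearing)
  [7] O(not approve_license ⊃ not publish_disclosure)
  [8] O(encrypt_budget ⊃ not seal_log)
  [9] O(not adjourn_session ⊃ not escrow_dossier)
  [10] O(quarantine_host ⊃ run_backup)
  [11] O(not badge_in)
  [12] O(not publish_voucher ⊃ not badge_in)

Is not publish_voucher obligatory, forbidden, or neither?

Premise 12 is O(not publish_voucher ⊃ not badge_in); even if O(not badge_in) held, inferring O(not publish_voucher) would be affirming the consequent — invalid.
No premise or chain of K-axiom applications forces O(not publish_voucher), and none forces O(publish_voucher). So not publish_voucher is neither obligatory nor forbidden under these norms.

Neither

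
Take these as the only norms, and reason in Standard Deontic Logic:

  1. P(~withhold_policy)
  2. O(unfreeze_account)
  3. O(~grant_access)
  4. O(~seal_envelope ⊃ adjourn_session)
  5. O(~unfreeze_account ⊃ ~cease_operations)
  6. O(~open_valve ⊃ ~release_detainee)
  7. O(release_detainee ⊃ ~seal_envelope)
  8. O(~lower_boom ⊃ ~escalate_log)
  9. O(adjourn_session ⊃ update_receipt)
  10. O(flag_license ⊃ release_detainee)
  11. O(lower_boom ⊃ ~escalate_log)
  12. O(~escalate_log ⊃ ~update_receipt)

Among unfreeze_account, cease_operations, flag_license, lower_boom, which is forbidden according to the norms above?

By case analysis on lower_boom: premise 11 gives O(lower_boom ⊃ ~escalate_log) and premise 8 gives O(~lower_boom ⊃ ~escalate_log), so O(~escalate_log) either way.
From O(~escalate_log) and premise 12, O(~escalate_log ⊃ ~update_receipt), we obtain O(~update_receipt).
Premise 9 is O(adjourn_session ⊃ update_receipt); contrapositively O(~update_receipt ⊃ ~adjourn_session). Since O(~update_receipt) holds, K gives O(~adjourn_session).
Premise 4 is O(~seal_envelope ⊃ adjourn_session); contrapositively O(~adjourn_session ⊃ seal_envelope). Since O(~adjourn_session) holds, K gives O(seal_envelope).
Premise 7, O(release_detainee ⊃ ~seal_envelope), contraposes to O(seal_envelope ⊃ ~release_detainee); with O(seal_envelope) we get O(~release_detainee).
Premise 10 is O(flag_license ⊃ release_detainee); contrapositively O(~release_detainee ⊃ ~flag_license). Since O(~release_detainee) holds, K gives O(~flag_license).
So O(~flag_license) holds, i.e. flag_license is forbidden. None of the other listed options is forbidden under the premises.

flag_license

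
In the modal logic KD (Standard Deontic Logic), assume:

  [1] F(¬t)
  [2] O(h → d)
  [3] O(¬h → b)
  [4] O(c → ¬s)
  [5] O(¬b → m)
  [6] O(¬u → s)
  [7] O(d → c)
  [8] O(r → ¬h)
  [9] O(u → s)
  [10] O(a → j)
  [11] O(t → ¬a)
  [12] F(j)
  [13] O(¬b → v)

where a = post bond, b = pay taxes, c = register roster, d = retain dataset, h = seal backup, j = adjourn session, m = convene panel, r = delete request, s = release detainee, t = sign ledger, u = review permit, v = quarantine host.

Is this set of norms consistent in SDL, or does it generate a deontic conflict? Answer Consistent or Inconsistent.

Consistent

Premise 10 is O(a → j), but O(a) is not derivable from the premises, so it does not yield O(j).
So O(j) is not derivable, and the apparent clash with O(¬j) does not arise.
A world satisfying every obligation exists (e.g. a=false, b=true, c=false, d=false, h=false, j=false, m=false, r=false, s=true, t=true, u=false, v=false); no atom is both obligatory and forbidden, so the set is consistent.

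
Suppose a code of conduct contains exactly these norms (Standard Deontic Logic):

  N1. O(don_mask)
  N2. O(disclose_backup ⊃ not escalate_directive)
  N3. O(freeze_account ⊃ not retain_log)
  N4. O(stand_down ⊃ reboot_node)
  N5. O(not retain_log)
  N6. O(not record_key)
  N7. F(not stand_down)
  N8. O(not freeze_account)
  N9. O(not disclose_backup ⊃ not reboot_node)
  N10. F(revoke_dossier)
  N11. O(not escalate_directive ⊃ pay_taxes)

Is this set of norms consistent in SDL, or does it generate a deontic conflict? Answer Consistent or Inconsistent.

Consistent

Premise 3 is O(freeze_account ⊃ not retain_log); even if O(not retain_log) held, inferring O(freeze_account) would be affirming the consequent — invalid.
So O(freeze_account) is not derivable, and the apparent clash with O(not freeze_account) does not arise.
A world satisfying every obligation exists (e.g. disclose_backup=true, don_mask=true, escalate_directive=false, freeze_account=false, pay_taxes=true, reboot_node=true, record_key=false, retain_log=false, revoke_dossier=false, stand_down=true); no atom is both obligatory and forbidden, so the set is consistent.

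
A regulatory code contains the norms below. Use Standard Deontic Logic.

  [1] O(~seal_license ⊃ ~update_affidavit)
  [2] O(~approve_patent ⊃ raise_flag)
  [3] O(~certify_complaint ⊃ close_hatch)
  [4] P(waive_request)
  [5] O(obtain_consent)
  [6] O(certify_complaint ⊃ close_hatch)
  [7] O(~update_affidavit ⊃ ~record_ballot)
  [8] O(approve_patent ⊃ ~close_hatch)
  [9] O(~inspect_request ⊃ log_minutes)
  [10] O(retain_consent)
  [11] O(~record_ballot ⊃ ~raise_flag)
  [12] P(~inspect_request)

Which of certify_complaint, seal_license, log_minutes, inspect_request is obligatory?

seal_license

Premises 3 and 6 are O(~certify_complaint ⊃ close_hatch) and O(certify_complaint ⊃ close_hatch); every ideal world satisfies ~certify_complaint or certify_complaint, so in either case close_hatch holds — hence O(close_hatch).
Premise 8 is O(approve_patent ⊃ ~close_hatch); contrapositively O(close_hatch ⊃ ~approve_patent). Since O(close_hatch) holds, K gives O(~approve_patent).
With premise 2, O(~approve_patent ⊃ raise_flag), the K-axiom yields O(raise_flag).
The contrapositive of premise 11 (O(~record_ballot ⊃ ~raise_flag)) is O(raise_flag ⊃ record_ballot), and O(raise_flag) is already established, so O(record_ballot).
Premise 7, O(~update_affidavit ⊃ ~record_ballot), contraposes to O(record_ballot ⊃ update_affidavit); with O(record_ballot) we get O(update_affidavit).
Premise 1 is O(~seal_license ⊃ ~update_affidavit); contrapositively O(update_affidavit ⊃ seal_license). Since O(update_affidavit) holds, K gives O(seal_license).
So O(seal_license) holds — seal_license is obligatory. None of the other listed options is made obligatory by any chain of premises.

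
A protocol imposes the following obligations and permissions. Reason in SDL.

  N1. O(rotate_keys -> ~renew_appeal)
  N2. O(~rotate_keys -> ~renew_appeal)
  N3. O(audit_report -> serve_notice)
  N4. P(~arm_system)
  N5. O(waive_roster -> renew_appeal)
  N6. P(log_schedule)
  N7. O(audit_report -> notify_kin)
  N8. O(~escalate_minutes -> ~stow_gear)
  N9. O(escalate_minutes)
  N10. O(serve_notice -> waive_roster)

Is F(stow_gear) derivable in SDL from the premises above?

Premise 8 is O(~escalate_minutes -> ~stow_gear), but O(~escalate_minutes) is not derivable from the premises, so it does not yield O(~stow_gear).
No other premise forces O(~stow_gear). An ideal world satisfying every premise can still have stow_gear true, so F(stow_gear) is not derivable.

No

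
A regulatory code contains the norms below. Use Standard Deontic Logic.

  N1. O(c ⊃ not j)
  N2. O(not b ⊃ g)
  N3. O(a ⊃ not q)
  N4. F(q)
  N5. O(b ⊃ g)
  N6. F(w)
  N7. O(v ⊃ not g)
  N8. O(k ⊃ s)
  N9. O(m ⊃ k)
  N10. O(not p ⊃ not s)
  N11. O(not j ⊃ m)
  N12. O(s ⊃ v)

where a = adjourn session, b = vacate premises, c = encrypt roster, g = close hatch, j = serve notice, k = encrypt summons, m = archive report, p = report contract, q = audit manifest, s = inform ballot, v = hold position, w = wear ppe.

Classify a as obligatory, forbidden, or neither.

Premise 3 is O(a ⊃ not q); even if O(not q) held, inferring O(a) would be affirming the consequent — invalid.
No premise or chain of K-axiom applications forces O(a), and none forces O(not a). So a is neither obligatory nor forbidden under these norms.

Neither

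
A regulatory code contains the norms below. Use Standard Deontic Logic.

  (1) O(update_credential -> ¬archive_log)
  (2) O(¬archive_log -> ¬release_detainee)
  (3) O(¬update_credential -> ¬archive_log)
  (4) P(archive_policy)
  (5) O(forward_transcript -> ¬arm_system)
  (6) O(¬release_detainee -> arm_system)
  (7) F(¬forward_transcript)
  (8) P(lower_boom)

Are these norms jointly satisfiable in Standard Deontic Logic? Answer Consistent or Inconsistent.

Premises 3 and 1 are O(¬update_credential -> ¬archive_log) and O(update_credential -> ¬archive_log); every ideal world satisfies ¬update_credential or update_credential, so in either case ¬archive_log holds — hence O(¬archive_log).
With premise 2, O(¬archive_log -> ¬release_detainee), the K-axiom yields O(¬release_detainee).
Premise 6 is O(¬release_detainee -> arm_system); since O(¬release_detainee), deontic closure gives O(arm_system).
Premise 5, O(forward_transcript -> ¬arm_system), contraposes to O(arm_system -> ¬forward_transcript); with O(arm_system) we get O(¬forward_transcript).
However, F(¬forward_transcript) at premise 7 amounts to O(forward_transcript).
We now have both O(¬forward_transcript) and O(forward_transcript) — forward_transcript is simultaneously obligatory and forbidden, violating the D-axiom.

Inconsistent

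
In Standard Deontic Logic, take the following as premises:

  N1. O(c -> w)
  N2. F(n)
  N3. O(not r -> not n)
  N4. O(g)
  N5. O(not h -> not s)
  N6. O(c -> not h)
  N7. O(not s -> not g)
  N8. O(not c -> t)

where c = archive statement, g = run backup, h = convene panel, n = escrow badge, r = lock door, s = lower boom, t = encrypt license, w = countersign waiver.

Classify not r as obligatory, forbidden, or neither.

Premise 3 is O(not r -> not n); even if O(not n) held, inferring O(not r) would be affirming the consequent — invalid.
No premise or chain of K-axiom applications forces O(not r), and none forces O(r). So not r is neither obligatory nor forbidden under these norms.

Neither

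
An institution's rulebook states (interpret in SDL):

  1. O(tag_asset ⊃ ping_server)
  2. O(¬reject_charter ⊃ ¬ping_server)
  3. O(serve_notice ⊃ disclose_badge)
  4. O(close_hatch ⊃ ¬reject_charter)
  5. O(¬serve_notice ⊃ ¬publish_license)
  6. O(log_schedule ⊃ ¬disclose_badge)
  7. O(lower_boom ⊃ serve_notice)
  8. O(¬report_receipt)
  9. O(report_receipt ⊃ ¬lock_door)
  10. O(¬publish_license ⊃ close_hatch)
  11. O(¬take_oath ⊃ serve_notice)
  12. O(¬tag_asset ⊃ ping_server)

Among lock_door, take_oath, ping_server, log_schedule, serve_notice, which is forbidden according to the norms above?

By case analysis on ¬tag_asset: premise 12 gives O(¬tag_asset ⊃ ping_server) and premise 1 gives O(tag_asset ⊃ ping_server), so O(ping_server) either way.
The contrapositive of premise 2 (O(¬reject_charter ⊃ ¬ping_server)) is O(ping_server ⊃ reject_charter), and O(ping_server) is already established, so O(reject_charter).
Premise 4, O(close_hatch ⊃ ¬reject_charter), contraposes to O(reject_charter ⊃ ¬close_hatch); with O(reject_charter) we get O(¬close_hatch).
The contrapositive of premise 10 (O(¬publish_license ⊃ close_hatch)) is O(¬close_hatch ⊃ publish_license), and O(¬close_hatch) is already established, so O(publish_license).
Premise 5, O(¬serve_notice ⊃ ¬publish_license), contraposes to O(publish_license ⊃ serve_notice); with O(publish_license) we get O(serve_notice).
With premise 3, O(serve_notice ⊃ disclose_badge), the K-axiom yields O(disclose_badge).
The contrapositive of premise 6 (O(log_schedule ⊃ ¬disclose_badge)) is O(disclose_badge ⊃ ¬log_schedule), and O(disclose_badge) is already established, so O(¬log_schedule).
So O(¬log_schedule) holds, i.e. log_schedule is forbidden. None of the other listed options is forbidden under the premises.

log_schedule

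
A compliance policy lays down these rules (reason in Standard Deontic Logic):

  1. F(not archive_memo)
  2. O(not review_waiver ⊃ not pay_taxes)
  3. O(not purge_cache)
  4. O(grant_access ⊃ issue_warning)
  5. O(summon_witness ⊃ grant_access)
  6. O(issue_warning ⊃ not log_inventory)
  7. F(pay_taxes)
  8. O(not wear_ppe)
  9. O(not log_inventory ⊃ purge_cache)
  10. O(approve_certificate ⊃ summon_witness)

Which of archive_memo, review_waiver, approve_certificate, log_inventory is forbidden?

From premise 3 we have O(not purge_cache).
Premise 9, O(not log_inventory ⊃ purge_cache), contraposes to O(not purge_cache ⊃ log_inventory); with O(not purge_cache) we get O(log_inventory).
Premise 6 is O(issue_warning ⊃ not log_inventory); contrapositively O(log_inventory ⊃ not issue_warning). Since O(log_inventory) holds, K gives O(not issue_warning).
Premise 4, O(grant_access ⊃ issue_warning), contraposes to O(not issue_warning ⊃ not grant_access); with O(not issue_warning) we get O(not grant_access).
The contrapositive of premise 5 (O(summon_witness ⊃ grant_access)) is O(not grant_access ⊃ not summon_witness), and O(not grant_access) is already established, so O(not summon_witness).
Premise 10, O(approve_certificate ⊃ summon_witness), contraposes to O(not summon_witness ⊃ not approve_certificate); with O(not summon_witness) we get O(not approve_certificate).
So O(not approve_certificate) holds, i.e. approve_certificate is forbidden. None of the other listed options is forbidden under the premises.

approve_certificate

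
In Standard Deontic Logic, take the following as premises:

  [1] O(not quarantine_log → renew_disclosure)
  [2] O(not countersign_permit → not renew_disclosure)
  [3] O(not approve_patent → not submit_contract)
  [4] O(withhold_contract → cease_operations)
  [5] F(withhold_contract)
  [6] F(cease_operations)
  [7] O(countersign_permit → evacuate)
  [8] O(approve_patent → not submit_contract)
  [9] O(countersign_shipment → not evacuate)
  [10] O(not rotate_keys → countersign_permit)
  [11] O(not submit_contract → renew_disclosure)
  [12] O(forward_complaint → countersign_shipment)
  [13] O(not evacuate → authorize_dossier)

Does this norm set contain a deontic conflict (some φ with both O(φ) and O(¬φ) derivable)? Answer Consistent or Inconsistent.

Consistent

Premise 4 is O(withhold_contract → cease_operations), but O(withhold_contract) is not derivable from the premises, so it does not yield O(cease_operations).
So O(cease_operations) is not derivable, and the apparent clash with O(not cease_operations) does not arise.
A world satisfying every obligation exists (e.g. approve_patent=false, authorize_dossier=false, cease_operations=false, countersign_permit=true, countersign_shipment=false, evacuate=true, forward_complaint=false, quarantine_log=false, renew_disclosure=true, rotate_keys=false, submit_contract=false, withhold_contract=false); no atom is both obligatory and forbidden, so the set is consistent.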